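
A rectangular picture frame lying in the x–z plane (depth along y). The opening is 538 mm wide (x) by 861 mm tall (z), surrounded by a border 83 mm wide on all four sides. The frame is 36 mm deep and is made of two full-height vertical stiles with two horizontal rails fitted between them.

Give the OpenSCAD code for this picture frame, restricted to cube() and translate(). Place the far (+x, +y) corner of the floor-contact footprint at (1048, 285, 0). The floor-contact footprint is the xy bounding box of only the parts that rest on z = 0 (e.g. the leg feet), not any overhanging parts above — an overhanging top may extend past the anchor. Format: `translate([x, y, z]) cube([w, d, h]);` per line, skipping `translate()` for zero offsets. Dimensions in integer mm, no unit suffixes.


translate([344, 249, 0]) cube([83, 36, 1027]);
translate([965, 249, 0]) cube([83, 36, 1027]);
translate([427, 249, 0]) cube([538, 36, 83]);
translate([427, 249, 944]) cube([538, 36, 83]);


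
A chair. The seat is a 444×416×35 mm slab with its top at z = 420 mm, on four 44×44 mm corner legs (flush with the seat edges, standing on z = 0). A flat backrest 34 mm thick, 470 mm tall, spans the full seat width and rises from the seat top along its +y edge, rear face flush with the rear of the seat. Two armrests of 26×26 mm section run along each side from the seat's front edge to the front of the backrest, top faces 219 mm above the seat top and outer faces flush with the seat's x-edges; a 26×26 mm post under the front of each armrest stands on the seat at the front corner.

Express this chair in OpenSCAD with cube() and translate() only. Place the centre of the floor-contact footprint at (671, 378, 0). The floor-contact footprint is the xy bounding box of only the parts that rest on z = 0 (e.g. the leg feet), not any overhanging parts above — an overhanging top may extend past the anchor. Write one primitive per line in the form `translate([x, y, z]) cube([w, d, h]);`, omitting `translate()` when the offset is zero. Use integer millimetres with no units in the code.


translate([449, 170, 385]) cube([444, 416, 35]);
translate([449, 170, 0]) cube([44, 44, 385]);
translate([849, 170, 0]) cube([44, 44, 385]);
translate([449, 542, 0]) cube([44, 44, 385]);
translate([849, 542, 0]) cube([44, 44, 385]);
translate([449, 552, 420]) cube([444, 34, 470]);
translate([449, 170, 613]) cube([26, 382, 26]);
translate([867, 170, 613]) cube([26, 382, 26]);
translate([449, 170, 420]) cube([26, 26, 193]);
translate([867, 170, 420]) cube([26, 26, 193]);


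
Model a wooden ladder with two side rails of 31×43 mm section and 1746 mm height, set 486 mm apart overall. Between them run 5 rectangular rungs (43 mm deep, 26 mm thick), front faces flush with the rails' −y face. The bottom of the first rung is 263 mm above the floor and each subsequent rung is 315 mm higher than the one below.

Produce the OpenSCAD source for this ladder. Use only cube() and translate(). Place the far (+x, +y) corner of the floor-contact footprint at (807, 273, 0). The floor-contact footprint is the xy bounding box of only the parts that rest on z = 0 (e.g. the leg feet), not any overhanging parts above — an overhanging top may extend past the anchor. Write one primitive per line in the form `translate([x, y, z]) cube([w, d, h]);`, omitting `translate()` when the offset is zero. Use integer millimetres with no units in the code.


// rung span = 486 - 2*31 = 424
// rung[k] z = 263 + k*315
translate([321, 230, 0]) cube([31, 43, 1746]);
translate([776, 230, 0]) cube([31, 43, 1746]);
translate([352, 230, 263]) cube([424, 43, 26]);
translate([352, 230, 578]) cube([424, 43, 26]);
translate([352, 230, 893]) cube([424, 43, 26]);
translate([352, 230, 1208]) cube([424, 43, 26]);
translate([352, 230, 1523]) cube([424, 43, 26]);


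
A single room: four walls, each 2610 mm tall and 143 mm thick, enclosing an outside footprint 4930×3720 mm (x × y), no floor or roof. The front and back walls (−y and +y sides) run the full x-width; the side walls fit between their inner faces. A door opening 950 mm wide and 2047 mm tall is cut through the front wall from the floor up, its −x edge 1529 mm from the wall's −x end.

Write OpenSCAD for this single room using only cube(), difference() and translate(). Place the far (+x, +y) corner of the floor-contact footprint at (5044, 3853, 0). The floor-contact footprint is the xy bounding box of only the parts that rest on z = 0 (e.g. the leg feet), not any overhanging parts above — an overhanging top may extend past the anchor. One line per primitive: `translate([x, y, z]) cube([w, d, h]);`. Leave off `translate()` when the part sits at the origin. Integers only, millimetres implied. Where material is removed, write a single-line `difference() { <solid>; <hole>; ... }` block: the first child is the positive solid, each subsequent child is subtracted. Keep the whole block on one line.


difference() { translate([114, 133, 0]) cube([4930, 143, 2610]); translate([1643, 133, 0]) cube([950, 143, 2047]); }
translate([114, 3710, 0]) cube([4930, 143, 2610]);
translate([114, 276, 0]) cube([143, 3434, 2610]);
translate([4901, 276, 0]) cube([143, 3434, 2610]);


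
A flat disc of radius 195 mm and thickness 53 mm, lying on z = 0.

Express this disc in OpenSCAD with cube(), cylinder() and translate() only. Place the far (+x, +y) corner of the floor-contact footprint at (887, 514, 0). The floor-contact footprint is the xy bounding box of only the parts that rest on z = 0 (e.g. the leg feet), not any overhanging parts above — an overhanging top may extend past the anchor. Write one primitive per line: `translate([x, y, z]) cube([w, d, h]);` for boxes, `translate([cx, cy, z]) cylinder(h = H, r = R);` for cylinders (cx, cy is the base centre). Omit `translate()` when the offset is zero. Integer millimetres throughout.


translate([692, 319, 0]) cylinder(h = 53, r = 195);


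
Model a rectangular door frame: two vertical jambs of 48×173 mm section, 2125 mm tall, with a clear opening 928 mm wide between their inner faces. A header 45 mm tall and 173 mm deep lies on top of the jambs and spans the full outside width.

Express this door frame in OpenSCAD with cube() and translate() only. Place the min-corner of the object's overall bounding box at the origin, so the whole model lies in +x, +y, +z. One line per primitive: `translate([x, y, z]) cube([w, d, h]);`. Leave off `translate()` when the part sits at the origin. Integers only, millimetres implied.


cube([48, 173, 2125]);
translate([976, 0, 0]) cube([48, 173, 2125]);
translate([0, 0, 2125]) cube([1024, 173, 45]);


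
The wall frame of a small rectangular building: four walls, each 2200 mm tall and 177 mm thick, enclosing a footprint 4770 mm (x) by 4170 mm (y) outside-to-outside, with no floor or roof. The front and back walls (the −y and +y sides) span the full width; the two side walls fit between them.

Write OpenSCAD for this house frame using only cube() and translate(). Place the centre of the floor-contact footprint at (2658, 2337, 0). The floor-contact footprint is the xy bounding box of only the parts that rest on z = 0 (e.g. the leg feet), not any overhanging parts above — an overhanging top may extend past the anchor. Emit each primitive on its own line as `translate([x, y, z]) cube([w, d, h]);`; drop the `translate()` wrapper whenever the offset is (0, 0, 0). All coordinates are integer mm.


translate([273, 252, 0]) cube([4770, 177, 2200]);
translate([273, 4245, 0]) cube([4770, 177, 2200]);
translate([273, 429, 0]) cube([177, 3816, 2200]);
translate([4866, 429, 0]) cube([177, 3816, 2200]);


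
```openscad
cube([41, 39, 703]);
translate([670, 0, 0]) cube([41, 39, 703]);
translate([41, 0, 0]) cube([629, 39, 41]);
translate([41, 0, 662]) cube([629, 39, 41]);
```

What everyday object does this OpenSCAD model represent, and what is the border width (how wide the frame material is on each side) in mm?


A picture frame. The border width is 41 mm.

Four thin pieces enclosing a rectangular opening — a picture frame. The two full-height stiles are 703 mm tall; the top rail sits at z = 662 and is 41 mm tall, so the border above the opening is 703 − 662 = 41 mm, matching the stile x-width.


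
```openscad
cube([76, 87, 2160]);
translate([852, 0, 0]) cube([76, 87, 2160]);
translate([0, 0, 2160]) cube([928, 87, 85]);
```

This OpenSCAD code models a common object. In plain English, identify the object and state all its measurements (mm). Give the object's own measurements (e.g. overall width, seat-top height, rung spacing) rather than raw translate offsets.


A door frame. The clear opening is 776 mm wide and 2160 mm high. Two 76 mm wide jambs, 87 mm deep, stand either side of the opening from the floor to the top of the opening. A 85 mm thick head sits across the top of both jambs, spanning the full outside width of the frame.


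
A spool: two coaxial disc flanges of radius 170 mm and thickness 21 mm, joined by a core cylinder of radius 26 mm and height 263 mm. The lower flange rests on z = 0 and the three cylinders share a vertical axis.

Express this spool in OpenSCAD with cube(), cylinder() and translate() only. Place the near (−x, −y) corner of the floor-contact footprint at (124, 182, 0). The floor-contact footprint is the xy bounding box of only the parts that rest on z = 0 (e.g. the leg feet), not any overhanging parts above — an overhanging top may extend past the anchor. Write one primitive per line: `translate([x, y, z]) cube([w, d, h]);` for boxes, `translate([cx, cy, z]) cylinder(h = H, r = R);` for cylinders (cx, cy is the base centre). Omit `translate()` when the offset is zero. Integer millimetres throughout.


translate([294, 352, 0]) cylinder(h = 21, r = 170);
translate([294, 352, 21]) cylinder(h = 263, r = 26);
translate([294, 352, 284]) cylinder(h = 21, r = 170);


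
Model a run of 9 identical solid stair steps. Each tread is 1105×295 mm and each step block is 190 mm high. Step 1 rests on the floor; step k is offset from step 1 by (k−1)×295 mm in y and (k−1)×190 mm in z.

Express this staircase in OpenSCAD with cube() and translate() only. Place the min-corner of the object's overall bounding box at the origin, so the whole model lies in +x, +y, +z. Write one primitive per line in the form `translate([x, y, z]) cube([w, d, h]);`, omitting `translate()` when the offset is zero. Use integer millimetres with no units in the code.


cube([1105, 295, 190]);
translate([0, 295, 190]) cube([1105, 295, 190]);
translate([0, 590, 380]) cube([1105, 295, 190]);
translate([0, 885, 570]) cube([1105, 295, 190]);
translate([0, 1180, 760]) cube([1105, 295, 190]);
translate([0, 1475, 950]) cube([1105, 295, 190]);
translate([0, 1770, 1140]) cube([1105, 295, 190]);
translate([0, 2065, 1330]) cube([1105, 295, 190]);
translate([0, 2360, 1520]) cube([1105, 295, 190]);


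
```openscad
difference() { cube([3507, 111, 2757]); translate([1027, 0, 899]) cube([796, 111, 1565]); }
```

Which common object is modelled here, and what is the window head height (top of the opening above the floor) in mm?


A wall with a window opening. The window head height is 2464 mm.

A wall with a rectangular opening subtracted — a window. Sill at z = 899, opening 1565 mm tall, so the head is at 899 + 1565 = 2464 mm.


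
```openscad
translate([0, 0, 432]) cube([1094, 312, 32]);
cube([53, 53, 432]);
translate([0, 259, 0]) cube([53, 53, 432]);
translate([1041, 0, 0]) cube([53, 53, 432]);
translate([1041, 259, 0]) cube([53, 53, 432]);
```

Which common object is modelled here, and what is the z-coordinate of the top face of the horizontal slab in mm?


A bench. The seat-top height is 464 mm.

A long slab on four corner posts — a bench. The slab sits at z = 432 with thickness 32, so the top is 432 + 32 = 464 mm.


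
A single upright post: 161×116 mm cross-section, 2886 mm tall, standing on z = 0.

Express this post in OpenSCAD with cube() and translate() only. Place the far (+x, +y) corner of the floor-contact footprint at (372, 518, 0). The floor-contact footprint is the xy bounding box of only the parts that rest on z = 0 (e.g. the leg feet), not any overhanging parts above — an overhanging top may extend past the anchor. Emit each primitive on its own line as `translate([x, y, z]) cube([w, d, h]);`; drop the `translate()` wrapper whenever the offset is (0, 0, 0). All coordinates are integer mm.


translate([211, 402, 0]) cube([161, 116, 2886]);


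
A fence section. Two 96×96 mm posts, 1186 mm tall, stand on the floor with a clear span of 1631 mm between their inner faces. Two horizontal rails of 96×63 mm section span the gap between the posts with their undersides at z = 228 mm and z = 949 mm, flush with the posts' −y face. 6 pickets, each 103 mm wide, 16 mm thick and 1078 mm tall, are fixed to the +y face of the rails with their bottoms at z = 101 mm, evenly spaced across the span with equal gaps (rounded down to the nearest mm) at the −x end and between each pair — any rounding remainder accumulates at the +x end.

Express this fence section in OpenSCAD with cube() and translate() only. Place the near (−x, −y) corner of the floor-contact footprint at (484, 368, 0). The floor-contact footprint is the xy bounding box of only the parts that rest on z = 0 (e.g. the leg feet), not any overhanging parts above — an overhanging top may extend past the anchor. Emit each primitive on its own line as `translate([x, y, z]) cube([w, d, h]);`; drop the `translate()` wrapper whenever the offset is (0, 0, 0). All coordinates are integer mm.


translate([484, 368, 0]) cube([96, 96, 1186]);
translate([2211, 368, 0]) cube([96, 96, 1186]);
translate([580, 368, 228]) cube([1631, 96, 63]);
translate([580, 368, 949]) cube([1631, 96, 63]);
translate([724, 464, 101]) cube([103, 16, 1078]);
translate([971, 464, 101]) cube([103, 16, 1078]);
translate([1218, 464, 101]) cube([103, 16, 1078]);
translate([1465, 464, 101]) cube([103, 16, 1078]);
translate([1712, 464, 101]) cube([103, 16, 1078]);
translate([1959, 464, 101]) cube([103, 16, 1078]);


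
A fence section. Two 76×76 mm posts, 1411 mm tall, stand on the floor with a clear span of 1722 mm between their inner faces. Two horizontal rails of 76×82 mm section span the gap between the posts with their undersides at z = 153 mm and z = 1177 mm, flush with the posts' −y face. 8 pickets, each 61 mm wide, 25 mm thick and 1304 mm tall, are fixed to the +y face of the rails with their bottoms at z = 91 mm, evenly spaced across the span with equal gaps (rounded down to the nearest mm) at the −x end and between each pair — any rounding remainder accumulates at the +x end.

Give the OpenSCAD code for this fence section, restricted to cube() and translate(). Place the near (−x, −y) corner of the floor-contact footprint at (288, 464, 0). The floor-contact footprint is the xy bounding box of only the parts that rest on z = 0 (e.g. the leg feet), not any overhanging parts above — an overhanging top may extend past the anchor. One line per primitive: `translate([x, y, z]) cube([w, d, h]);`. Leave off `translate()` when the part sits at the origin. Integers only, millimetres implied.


translate([288, 464, 0]) cube([76, 76, 1411]);
translate([2086, 464, 0]) cube([76, 76, 1411]);
translate([364, 464, 153]) cube([1722, 76, 82]);
translate([364, 464, 1177]) cube([1722, 76, 82]);
translate([501, 540, 91]) cube([61, 25, 1304]);
translate([699, 540, 91]) cube([61, 25, 1304]);
translate([897, 540, 91]) cube([61, 25, 1304]);
translate([1095, 540, 91]) cube([61, 25, 1304]);
translate([1293, 540, 91]) cube([61, 25, 1304]);
translate([1491, 540, 91]) cube([61, 25, 1304]);
translate([1689, 540, 91]) cube([61, 25, 1304]);
translate([1887, 540, 91]) cube([61, 25, 1304]);


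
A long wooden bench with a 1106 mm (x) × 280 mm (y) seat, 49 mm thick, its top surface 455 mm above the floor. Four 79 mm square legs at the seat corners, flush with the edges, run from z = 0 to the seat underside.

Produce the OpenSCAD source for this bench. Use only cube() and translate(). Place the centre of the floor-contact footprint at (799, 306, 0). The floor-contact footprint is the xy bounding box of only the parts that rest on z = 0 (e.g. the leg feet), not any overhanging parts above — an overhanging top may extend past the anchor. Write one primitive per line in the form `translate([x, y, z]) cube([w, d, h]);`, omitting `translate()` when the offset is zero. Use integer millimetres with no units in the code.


translate([246, 166, 406]) cube([1106, 280, 49]);
translate([246, 166, 0]) cube([79, 79, 406]);
translate([246, 367, 0]) cube([79, 79, 406]);
translate([1273, 166, 0]) cube([79, 79, 406]);
translate([1273, 367, 0]) cube([79, 79, 406]);


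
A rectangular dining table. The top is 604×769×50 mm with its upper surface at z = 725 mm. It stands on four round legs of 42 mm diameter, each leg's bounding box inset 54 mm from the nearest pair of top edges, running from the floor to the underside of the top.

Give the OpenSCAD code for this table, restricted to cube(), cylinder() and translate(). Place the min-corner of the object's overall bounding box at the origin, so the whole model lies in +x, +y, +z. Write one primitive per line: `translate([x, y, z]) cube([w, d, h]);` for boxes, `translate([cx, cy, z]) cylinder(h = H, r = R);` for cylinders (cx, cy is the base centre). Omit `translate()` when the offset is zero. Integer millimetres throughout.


// leg_h = 725 - 50 = 675
translate([0, 0, 675]) cube([604, 769, 50]);
translate([75, 75, 0]) cylinder(h = 675, r = 21);
translate([529, 75, 0]) cylinder(h = 675, r = 21);
translate([75, 694, 0]) cylinder(h = 675, r = 21);
translate([529, 694, 0]) cylinder(h = 675, r = 21);


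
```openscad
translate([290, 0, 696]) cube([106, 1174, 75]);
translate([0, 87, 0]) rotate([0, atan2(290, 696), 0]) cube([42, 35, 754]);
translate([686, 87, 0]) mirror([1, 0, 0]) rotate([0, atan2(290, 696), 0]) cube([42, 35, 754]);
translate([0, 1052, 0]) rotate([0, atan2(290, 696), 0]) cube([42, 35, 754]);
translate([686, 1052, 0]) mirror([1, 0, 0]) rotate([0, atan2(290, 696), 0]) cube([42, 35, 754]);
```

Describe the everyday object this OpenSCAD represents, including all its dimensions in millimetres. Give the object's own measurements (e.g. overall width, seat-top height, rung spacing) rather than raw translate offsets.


A sawhorse. A 106×1174×75 mm beam (x, y, z) sits on two A-frame leg pairs. Each pair is two raked legs of 42×35 mm section (35 mm along y) splaying symmetrically in x. Each leg rises 696 mm vertically over 290 mm of horizontal reach and is 754 mm long along its own axis. Every leg's outer bottom edge rests on the floor and its outer top edge meets a bottom edge of the beam — the left legs (tilting toward +x) meet the beam's −x bottom edge, the right legs (their mirror images, tilting toward −x) meet its +x bottom edge — so the leg tops tuck under the beam, the beam's underside is 696 mm above the floor, and the feet are 686 mm apart outside-to-outside with the beam centred between them. The two leg pairs are set in 87 mm from either end of the beam.


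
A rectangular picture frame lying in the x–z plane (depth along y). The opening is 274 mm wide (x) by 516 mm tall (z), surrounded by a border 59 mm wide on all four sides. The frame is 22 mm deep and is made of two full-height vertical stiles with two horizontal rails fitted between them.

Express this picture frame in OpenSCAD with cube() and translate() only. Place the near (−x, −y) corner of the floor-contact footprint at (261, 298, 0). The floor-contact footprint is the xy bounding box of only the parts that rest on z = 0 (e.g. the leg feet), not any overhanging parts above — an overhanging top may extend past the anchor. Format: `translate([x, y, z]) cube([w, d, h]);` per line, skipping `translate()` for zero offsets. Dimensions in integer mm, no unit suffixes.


translate([261, 298, 0]) cube([59, 22, 634]);
translate([594, 298, 0]) cube([59, 22, 634]);
translate([320, 298, 0]) cube([274, 22, 59]);
translate([320, 298, 575]) cube([274, 22, 59]);


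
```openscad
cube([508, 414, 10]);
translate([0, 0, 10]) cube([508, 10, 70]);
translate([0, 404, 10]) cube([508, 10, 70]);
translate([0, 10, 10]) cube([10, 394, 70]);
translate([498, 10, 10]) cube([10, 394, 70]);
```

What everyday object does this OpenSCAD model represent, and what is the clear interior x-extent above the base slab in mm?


An open box. The internal width is 488 mm.

A 508×414 base slab with four walls standing on it — an open box. The base is 508 mm wide and the walls are 10 mm thick, so the internal width is 508 − 2 × 10 = 488 mm.


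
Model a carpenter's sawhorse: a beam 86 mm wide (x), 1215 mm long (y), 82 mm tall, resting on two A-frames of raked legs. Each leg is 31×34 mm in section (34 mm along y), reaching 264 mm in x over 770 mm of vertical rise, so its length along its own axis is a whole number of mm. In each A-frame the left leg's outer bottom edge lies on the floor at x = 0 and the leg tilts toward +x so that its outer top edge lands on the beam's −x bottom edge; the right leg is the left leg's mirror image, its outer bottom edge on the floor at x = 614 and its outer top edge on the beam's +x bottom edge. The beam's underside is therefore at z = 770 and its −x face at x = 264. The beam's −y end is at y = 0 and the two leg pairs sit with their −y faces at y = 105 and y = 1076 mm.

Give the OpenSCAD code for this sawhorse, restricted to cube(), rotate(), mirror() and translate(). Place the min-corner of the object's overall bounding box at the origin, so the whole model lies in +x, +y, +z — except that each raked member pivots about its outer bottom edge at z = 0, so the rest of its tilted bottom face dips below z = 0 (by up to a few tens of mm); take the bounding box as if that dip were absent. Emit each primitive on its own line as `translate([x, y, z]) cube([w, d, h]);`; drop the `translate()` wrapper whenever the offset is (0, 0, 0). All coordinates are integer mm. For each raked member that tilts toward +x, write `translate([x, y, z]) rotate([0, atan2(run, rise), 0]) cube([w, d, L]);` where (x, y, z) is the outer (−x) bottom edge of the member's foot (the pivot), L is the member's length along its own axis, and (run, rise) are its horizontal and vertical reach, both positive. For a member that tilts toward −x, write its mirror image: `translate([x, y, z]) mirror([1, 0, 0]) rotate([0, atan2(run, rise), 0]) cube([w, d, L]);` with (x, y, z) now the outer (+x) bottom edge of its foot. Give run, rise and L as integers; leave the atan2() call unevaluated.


translate([264, 0, 770]) cube([86, 1215, 82]);
translate([0, 105, 0]) rotate([0, atan2(264, 770), 0]) cube([31, 34, 814]);
translate([614, 105, 0]) mirror([1, 0, 0]) rotate([0, atan2(264, 770), 0]) cube([31, 34, 814]);
translate([0, 1076, 0]) rotate([0, atan2(264, 770), 0]) cube([31, 34, 814]);
translate([614, 1076, 0]) mirror([1, 0, 0]) rotate([0, atan2(264, 770), 0]) cube([31, 34, 814]);


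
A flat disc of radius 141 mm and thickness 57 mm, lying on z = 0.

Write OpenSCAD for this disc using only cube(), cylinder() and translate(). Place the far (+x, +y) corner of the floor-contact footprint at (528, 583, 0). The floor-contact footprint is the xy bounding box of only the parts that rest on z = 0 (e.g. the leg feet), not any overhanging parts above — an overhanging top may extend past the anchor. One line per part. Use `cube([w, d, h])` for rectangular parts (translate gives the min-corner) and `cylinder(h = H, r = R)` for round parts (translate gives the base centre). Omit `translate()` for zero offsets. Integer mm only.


translate([387, 442, 0]) cylinder(h = 57, r = 141);


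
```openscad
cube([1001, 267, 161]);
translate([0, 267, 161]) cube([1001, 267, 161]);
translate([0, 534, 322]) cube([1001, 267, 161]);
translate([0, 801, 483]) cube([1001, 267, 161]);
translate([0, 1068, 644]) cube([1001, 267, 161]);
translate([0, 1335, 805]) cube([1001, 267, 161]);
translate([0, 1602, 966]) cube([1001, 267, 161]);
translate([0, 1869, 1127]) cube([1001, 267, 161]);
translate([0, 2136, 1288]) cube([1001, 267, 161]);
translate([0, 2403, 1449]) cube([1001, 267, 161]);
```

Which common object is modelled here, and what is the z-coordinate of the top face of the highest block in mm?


A staircase. The total rise is 1610 mm.

10 identical blocks, each offset up and back from the previous — a staircase. Each step is 161 mm tall and there are 10 of them, so the total rise is 10 × 161 = 1610 mm.


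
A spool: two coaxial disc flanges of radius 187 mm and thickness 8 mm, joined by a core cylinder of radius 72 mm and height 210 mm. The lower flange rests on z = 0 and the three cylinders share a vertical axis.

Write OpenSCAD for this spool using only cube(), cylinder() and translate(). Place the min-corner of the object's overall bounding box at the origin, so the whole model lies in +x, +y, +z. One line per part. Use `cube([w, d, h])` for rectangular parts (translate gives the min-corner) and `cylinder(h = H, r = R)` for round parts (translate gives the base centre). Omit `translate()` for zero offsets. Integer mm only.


translate([187, 187, 0]) cylinder(h = 8, r = 187);
translate([187, 187, 8]) cylinder(h = 210, r = 72);
translate([187, 187, 218]) cylinder(h = 8, r = 187);


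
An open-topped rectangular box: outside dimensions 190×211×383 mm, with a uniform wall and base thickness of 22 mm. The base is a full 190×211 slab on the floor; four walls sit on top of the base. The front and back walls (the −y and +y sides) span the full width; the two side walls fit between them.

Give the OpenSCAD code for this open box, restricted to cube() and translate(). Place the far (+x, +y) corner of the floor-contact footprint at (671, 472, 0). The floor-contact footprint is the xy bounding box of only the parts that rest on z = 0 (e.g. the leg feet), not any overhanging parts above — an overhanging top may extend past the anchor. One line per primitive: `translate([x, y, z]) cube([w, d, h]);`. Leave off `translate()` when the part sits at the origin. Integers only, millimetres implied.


translate([481, 261, 0]) cube([190, 211, 22]);
translate([481, 261, 22]) cube([190, 22, 361]);
translate([481, 450, 22]) cube([190, 22, 361]);
translate([481, 283, 22]) cube([22, 167, 361]);
translate([649, 283, 22]) cube([22, 167, 361]);


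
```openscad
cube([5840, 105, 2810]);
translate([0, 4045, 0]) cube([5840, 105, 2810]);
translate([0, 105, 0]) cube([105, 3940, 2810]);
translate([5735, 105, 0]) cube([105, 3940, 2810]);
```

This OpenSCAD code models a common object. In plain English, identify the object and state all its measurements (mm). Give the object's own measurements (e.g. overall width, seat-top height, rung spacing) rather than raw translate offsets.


The wall frame of a small rectangular building: four walls, each 2810 mm tall and 105 mm thick, enclosing a footprint 5840 mm (x) by 4150 mm (y) outside-to-outside, with no floor or roof. The front and back walls (the −y and +y sides) span the full width; the two side walls fit between them.


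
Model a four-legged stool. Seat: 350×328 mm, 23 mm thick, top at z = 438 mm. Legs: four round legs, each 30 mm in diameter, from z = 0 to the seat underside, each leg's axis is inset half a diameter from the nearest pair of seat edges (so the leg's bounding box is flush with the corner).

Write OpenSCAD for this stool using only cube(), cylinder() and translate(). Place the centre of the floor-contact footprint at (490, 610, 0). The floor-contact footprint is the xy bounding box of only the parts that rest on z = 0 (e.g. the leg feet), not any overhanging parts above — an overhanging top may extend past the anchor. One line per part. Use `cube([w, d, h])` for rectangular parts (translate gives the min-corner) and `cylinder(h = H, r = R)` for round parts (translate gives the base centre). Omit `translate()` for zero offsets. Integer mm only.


translate([315, 446, 415]) cube([350, 328, 23]);
translate([330, 461, 0]) cylinder(h = 415, r = 15);
translate([650, 461, 0]) cylinder(h = 415, r = 15);
translate([330, 759, 0]) cylinder(h = 415, r = 15);
translate([650, 759, 0]) cylinder(h = 415, r = 15);


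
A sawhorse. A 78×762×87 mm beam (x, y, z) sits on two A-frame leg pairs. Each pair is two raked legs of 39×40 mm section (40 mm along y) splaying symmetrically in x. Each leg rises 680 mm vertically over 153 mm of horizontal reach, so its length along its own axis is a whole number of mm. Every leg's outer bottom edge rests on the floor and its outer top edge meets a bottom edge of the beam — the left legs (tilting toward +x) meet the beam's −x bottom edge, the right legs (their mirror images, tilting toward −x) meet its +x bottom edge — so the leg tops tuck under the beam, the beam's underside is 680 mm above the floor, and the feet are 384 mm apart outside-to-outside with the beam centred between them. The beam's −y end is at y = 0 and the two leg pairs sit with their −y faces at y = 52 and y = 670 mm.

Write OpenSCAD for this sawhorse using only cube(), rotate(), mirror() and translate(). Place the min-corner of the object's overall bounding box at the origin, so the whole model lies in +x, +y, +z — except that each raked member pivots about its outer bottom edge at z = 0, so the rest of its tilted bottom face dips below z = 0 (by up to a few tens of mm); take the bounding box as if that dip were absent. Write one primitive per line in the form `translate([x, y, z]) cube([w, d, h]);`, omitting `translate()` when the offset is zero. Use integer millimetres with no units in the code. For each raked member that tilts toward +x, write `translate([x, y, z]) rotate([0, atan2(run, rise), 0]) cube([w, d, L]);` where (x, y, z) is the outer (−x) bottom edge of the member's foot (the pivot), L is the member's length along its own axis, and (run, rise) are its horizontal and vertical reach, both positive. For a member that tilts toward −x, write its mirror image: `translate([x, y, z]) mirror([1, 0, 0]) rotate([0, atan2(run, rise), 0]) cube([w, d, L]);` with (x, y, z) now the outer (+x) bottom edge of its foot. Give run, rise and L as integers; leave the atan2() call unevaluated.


translate([153, 0, 680]) cube([78, 762, 87]);
translate([0, 52, 0]) rotate([0, atan2(153, 680), 0]) cube([39, 40, 697]);
translate([384, 52, 0]) mirror([1, 0, 0]) rotate([0, atan2(153, 680), 0]) cube([39, 40, 697]);
translate([0, 670, 0]) rotate([0, atan2(153, 680), 0]) cube([39, 40, 697]);
translate([384, 670, 0]) mirror([1, 0, 0]) rotate([0, atan2(153, 680), 0]) cube([39, 40, 697]);


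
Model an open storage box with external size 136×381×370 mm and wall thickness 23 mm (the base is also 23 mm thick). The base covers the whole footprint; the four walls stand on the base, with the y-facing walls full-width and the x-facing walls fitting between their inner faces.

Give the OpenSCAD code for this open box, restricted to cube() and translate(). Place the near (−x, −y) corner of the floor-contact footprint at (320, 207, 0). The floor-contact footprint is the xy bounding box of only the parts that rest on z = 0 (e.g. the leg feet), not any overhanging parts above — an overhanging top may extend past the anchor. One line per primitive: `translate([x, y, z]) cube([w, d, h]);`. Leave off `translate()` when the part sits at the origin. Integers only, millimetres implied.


translate([320, 207, 0]) cube([136, 381, 23]);
translate([320, 207, 23]) cube([136, 23, 347]);
translate([320, 565, 23]) cube([136, 23, 347]);
translate([320, 230, 23]) cube([23, 335, 347]);
translate([433, 230, 23]) cube([23, 335, 347]);


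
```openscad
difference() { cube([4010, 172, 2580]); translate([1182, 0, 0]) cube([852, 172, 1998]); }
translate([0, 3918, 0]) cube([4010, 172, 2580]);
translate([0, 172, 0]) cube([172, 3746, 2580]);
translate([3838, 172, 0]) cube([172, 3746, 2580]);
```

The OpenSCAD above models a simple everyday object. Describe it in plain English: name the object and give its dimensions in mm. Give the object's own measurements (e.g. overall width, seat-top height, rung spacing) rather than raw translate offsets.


A single room: four walls, each 2580 mm tall and 172 mm thick, enclosing an outside footprint 4010×4090 mm (x × y), no floor or roof. The front and back walls (−y and +y sides) run the full x-width; the side walls fit between their inner faces. A door opening 852 mm wide and 1998 mm tall is cut through the front wall from the floor up, its −x edge 1182 mm from the wall's −x end.


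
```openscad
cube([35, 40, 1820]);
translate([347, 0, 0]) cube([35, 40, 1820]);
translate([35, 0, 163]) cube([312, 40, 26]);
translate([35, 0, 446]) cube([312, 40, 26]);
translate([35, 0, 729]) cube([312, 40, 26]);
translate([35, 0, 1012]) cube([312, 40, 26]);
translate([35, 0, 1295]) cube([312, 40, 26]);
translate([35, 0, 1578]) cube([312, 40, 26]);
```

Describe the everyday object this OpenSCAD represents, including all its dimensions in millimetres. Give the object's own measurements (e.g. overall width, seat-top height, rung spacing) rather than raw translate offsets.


A straight ladder. Two 35×40 mm vertical rails, 1820 mm tall, stand 382 mm apart (outside-to-outside) with their front faces coplanar on the −y side. 6 rungs, each 40 mm deep and 26 mm tall, span between the inner faces of the rails, front faces flush with the rails. The lowest rung's underside is at z = 163 mm and rungs are spaced 283 mm apart (underside to underside).


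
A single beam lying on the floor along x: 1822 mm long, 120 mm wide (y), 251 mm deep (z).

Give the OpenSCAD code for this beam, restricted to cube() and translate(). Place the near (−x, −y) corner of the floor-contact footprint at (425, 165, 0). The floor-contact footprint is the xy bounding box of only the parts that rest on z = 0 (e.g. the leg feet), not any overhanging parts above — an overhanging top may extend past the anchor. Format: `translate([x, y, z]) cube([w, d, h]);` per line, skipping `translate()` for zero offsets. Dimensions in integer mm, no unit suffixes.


translate([425, 165, 0]) cube([1822, 120, 251]);


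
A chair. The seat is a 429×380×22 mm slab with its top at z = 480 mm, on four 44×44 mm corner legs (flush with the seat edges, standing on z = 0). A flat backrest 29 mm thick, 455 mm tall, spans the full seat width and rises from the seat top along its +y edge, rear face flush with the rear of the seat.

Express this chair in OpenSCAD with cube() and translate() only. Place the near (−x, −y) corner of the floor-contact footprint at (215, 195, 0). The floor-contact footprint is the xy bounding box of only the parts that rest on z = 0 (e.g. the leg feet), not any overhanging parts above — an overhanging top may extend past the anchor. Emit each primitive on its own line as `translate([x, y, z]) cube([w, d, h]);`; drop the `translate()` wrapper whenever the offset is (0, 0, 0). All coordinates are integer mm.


// leg_h = 480 - 22 = 458
translate([215, 195, 458]) cube([429, 380, 22]);
translate([215, 195, 0]) cube([44, 44, 458]);
translate([600, 195, 0]) cube([44, 44, 458]);
translate([215, 531, 0]) cube([44, 44, 458]);
translate([600, 531, 0]) cube([44, 44, 458]);
translate([215, 546, 480]) cube([429, 29, 455]);


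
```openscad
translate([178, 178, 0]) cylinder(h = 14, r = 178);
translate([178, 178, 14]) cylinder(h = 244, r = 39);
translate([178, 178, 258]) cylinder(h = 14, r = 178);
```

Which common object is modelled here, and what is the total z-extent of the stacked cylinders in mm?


A spool. The overall height is 272 mm.

Three coaxial cylinders, large–small–large — a spool. Two 14 mm flanges and a 244 mm core give 14 + 244 + 14 = 272 mm.


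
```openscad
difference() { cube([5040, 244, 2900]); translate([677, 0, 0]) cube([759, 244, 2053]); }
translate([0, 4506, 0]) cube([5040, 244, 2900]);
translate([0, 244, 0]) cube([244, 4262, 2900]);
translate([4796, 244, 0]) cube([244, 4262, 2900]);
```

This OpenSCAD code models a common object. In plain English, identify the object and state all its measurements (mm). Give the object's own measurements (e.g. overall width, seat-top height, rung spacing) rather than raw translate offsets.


A single room: four walls, each 2900 mm tall and 244 mm thick, enclosing an outside footprint 5040×4750 mm (x × y), no floor or roof. The front and back walls (−y and +y sides) run the full x-width; the side walls fit between their inner faces. A door opening 759 mm wide and 2053 mm tall is cut through the front wall from the floor up, its −x edge 677 mm from the wall's −x end.


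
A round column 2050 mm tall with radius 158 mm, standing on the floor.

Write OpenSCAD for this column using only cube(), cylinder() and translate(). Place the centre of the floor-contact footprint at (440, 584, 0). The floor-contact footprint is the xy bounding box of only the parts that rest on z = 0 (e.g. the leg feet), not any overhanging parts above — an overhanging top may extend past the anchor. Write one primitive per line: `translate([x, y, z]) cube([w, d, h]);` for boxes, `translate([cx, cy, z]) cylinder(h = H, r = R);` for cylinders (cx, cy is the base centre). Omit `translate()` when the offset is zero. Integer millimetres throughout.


translate([440, 584, 0]) cylinder(h = 2050, r = 158);


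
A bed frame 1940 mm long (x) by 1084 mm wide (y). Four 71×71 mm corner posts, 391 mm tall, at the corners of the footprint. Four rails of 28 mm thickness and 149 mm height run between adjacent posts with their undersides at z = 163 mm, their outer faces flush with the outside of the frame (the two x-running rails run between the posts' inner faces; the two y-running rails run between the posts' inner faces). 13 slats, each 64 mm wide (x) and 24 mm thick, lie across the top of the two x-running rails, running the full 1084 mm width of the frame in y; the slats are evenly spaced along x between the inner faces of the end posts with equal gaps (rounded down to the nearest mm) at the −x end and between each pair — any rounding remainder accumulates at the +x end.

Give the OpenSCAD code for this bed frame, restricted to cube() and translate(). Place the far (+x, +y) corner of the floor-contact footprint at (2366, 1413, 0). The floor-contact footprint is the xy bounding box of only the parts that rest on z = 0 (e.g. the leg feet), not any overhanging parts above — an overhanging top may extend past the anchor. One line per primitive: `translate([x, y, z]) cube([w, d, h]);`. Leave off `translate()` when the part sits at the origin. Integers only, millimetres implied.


translate([426, 329, 0]) cube([71, 71, 391]);
translate([426, 1342, 0]) cube([71, 71, 391]);
translate([2295, 329, 0]) cube([71, 71, 391]);
translate([2295, 1342, 0]) cube([71, 71, 391]);
translate([497, 329, 163]) cube([1798, 28, 149]);
translate([497, 1385, 163]) cube([1798, 28, 149]);
translate([426, 400, 163]) cube([28, 942, 149]);
translate([2338, 400, 163]) cube([28, 942, 149]);
translate([566, 329, 312]) cube([64, 1084, 24]);
translate([699, 329, 312]) cube([64, 1084, 24]);
translate([832, 329, 312]) cube([64, 1084, 24]);
translate([965, 329, 312]) cube([64, 1084, 24]);
translate([1098, 329, 312]) cube([64, 1084, 24]);
translate([1231, 329, 312]) cube([64, 1084, 24]);
translate([1364, 329, 312]) cube([64, 1084, 24]);
translate([1497, 329, 312]) cube([64, 1084, 24]);
translate([1630, 329, 312]) cube([64, 1084, 24]);
translate([1763, 329, 312]) cube([64, 1084, 24]);
translate([1896, 329, 312]) cube([64, 1084, 24]);
translate([2029, 329, 312]) cube([64, 1084, 24]);
translate([2162, 329, 312]) cube([64, 1084, 24]);


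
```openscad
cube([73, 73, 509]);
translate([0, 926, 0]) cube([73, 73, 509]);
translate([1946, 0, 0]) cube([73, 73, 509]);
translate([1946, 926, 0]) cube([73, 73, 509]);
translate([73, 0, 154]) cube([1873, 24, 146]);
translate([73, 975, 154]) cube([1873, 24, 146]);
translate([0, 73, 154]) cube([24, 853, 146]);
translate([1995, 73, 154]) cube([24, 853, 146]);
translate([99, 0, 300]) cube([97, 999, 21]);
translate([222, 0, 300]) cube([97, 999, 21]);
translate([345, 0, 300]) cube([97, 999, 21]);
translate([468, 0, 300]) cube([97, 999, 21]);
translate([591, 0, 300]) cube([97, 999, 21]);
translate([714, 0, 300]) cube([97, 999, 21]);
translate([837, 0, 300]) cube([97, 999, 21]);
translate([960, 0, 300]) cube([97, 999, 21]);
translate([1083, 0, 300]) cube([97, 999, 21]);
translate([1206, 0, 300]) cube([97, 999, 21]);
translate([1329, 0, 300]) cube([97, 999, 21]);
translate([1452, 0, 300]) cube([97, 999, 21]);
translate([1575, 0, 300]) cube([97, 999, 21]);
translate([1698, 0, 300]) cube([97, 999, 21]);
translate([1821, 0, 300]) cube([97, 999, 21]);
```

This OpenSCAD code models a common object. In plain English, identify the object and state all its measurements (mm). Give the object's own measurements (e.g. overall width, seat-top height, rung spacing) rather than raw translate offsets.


A bed frame 2019 mm long (x) by 999 mm wide (y). Four 73×73 mm corner posts, 509 mm tall, at the corners of the footprint. Four rails of 24 mm thickness and 146 mm height run between adjacent posts with their undersides at z = 154 mm, their outer faces flush with the outside of the frame (the two x-running rails run between the posts' inner faces; the two y-running rails run between the posts' inner faces). 15 slats, each 97 mm wide (x) and 21 mm thick, lie across the top of the two x-running rails, running the full 999 mm width of the frame in y; along x they sit between the end posts with a 26 mm gap after the −x posts and between neighbouring slats, leaving 28 mm before the +x posts.
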